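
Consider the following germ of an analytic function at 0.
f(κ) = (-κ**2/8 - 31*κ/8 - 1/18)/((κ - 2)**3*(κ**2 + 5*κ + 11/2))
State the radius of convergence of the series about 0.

Denominator factor (κ - 2)^3: pole of order 3 at 2, modulus 2.
Denominator factor (κ**2 + 5*κ + 11/2): discriminant 3, real irrational roots -5/2 + (1/2)*sqrt(3) and -5/2 - (1/2)*sqrt(3); poles of order 1, moduli 5/2 - (1/2)*sqrt(3) and 5/2 + (1/2)*sqrt(3).
The radius of convergence is the smallest modulus among the singular points: 5/2 - (1/2)*sqrt(3).

The radius of convergence is 5/2 - (1/2)*sqrt(3).


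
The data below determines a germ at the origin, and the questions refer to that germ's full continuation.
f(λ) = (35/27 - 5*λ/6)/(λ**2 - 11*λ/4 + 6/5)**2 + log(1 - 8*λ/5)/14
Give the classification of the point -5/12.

Denominator factors: λ**2 - 11*λ/4 + 6/5 = 907/360 at λ = -5/12 — none vanishes.
Branch term log(1 - λ/(5/8)): argument at -5/12 is 5/3, nonzero, so -5/12 is not its branch point (a point on a principal cut is still regular for the continued germ).
So the germ continues analytically to -5/12.

The point is a regular point.


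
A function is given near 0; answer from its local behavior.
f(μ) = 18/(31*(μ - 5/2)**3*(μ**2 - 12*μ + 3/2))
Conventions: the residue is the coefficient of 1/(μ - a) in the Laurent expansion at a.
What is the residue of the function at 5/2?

At the order-3 pole 5/2 set g(μ) = (μ - (5/2))^3*f(μ) = 18/(31*(μ**2 - 12*μ + 3/2)).
Order-3 pole: residue = g''(a)/2; g''(5/2) = -164160/21854039, so the residue is -82080/21854039.

The residue is -82080/21854039.


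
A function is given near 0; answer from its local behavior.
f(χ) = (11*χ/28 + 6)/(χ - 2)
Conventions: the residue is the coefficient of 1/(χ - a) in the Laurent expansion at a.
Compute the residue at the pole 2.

At the order-1 pole 2 set g(χ) = (χ - (2))*f(χ) = 11*χ/28 + 6.
Simple pole: residue = g(a) at a = 2, which is 95/14.

The residue is 95/14.


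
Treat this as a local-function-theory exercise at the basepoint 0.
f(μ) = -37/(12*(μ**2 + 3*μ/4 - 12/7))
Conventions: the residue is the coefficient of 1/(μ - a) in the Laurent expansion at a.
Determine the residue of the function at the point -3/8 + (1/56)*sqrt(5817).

The residue is -(37/2493)*sqrt(5817).

The factor μ**2 + 3*μ/4 - 12/7 splits as (μ - a)(μ - a') with a = -3/8 + (1/56)*sqrt(5817), a' = -3/8 - (1/56)*sqrt(5817). At the order-1 pole a set g(μ) = (μ - a)*f(μ) = [-37/12] / (μ - a').
Simple pole: residue = g(a) at a = -3/8 + (1/56)*sqrt(5817), which is -(37/2493)*sqrt(5817).


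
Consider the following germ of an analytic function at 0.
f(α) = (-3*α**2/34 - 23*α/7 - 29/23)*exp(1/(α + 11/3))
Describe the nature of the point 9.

The point is a regular point.

There is no denominator, hence no pole anywhere.
The essential point of exp(1/(α - (-11/3))) is -11/3, not 9.
So the germ continues analytically to 9.


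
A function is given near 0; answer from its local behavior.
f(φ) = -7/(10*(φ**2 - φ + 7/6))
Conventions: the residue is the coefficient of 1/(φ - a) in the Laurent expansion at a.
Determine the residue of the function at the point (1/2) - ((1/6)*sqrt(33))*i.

The factor φ**2 - φ + 7/6 splits as (φ - a)(φ - a') with a = (1/2) - ((1/6)*sqrt(33))*i, a' = (1/2) + ((1/6)*sqrt(33))*i. At the order-1 pole a set g(φ) = (φ - a)*f(φ) = [-7/10] / (φ - a').
Simple pole: residue = g(a) at a = (1/2) - ((1/6)*sqrt(33))*i, which is -((7/110)*sqrt(33))*i.

The residue is -((7/110)*sqrt(33))*i.


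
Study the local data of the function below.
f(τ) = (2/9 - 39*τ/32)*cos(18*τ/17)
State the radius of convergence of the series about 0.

The radius of convergence is infinite.

The factor cos(18*τ/17) is entire and contributes no finite singular point.
The polynomial part has no poles.
No finite singular points: the Taylor series at 0 converges everywhere.


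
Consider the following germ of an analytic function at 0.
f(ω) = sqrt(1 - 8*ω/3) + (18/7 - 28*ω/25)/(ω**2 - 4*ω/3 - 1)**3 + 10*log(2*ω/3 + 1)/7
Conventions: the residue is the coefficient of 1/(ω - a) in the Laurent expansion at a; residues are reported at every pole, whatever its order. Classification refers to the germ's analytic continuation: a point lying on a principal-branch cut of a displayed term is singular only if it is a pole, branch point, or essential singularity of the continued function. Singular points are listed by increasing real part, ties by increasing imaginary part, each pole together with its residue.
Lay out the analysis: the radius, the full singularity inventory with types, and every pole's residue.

Radius of convergence at 0: 3/8.
At -3/2: a logarithmic branch point.
At 2/3 - (1/3)*sqrt(13): a pole of order 3; residue -(116397/3075800)*sqrt(13).
At 3/8: an algebraic (square-root) branch point.
At 2/3 + (1/3)*sqrt(13): a pole of order 3; residue (116397/3075800)*sqrt(13).

Denominator factor (ω**2 - 4*ω/3 - 1)^3: discriminant 52/9, real irrational roots 2/3 + (1/3)*sqrt(13) and 2/3 - (1/3)*sqrt(13); poles of order 3, moduli 2/3 + (1/3)*sqrt(13) and -2/3 + (1/3)*sqrt(13).
Branch term (10/7)*log(1 - ω/(-3/2)): its argument vanishes at ω = -3/2, a logarithmic branch point, modulus 3/2.
Branch term (1)*sqrt(1 - ω/(3/8)): its argument vanishes at ω = 3/8, a square-root branch point, modulus 3/8.
The radius of convergence is the smallest modulus among the singular points: 3/8.
The branch terms are analytic at 2/3 - (1/3)*sqrt(13) and contribute nothing to the residue; only the rational part matters.
The factor ω**2 - 4*ω/3 - 1 splits as (ω - a)(ω - a') with a = 2/3 - (1/3)*sqrt(13), a' = 2/3 + (1/3)*sqrt(13). At the order-3 pole a set g(ω) = (ω - a)^3*(rational part) = [18/7 - 28*ω/25] / (ω - a')^3.
Order-3 pole: residue = g''(a)/2; g''(2/3 - (1/3)*sqrt(13)) = -(116397/1537900)*sqrt(13), so the residue is -(116397/3075800)*sqrt(13).
The branch terms are analytic at 2/3 + (1/3)*sqrt(13) and contribute nothing to the residue; only the rational part matters.
The factor ω**2 - 4*ω/3 - 1 splits as (ω - a)(ω - a') with a = 2/3 + (1/3)*sqrt(13), a' = 2/3 - (1/3)*sqrt(13). At the order-3 pole a set g(ω) = (ω - a)^3*(rational part) = [18/7 - 28*ω/25] / (ω - a')^3.
Order-3 pole: residue = g''(a)/2; g''(2/3 + (1/3)*sqrt(13)) = (116397/1537900)*sqrt(13), so the residue is (116397/3075800)*sqrt(13).
List the singular points by increasing real part (a conjugate pair: the negative imaginary part first).


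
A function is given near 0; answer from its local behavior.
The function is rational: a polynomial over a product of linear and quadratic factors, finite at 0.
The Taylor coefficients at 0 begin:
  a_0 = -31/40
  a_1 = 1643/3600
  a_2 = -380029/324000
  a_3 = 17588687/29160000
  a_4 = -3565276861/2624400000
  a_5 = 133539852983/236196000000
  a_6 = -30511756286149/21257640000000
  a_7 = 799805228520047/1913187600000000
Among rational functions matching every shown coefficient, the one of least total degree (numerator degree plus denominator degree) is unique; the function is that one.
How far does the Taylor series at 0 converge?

No rational of total degree below 3 reproduces all 8 coefficients; solving the [0/3] Pade equations on them gives f(ν) = 31/(32*(ν + 9/8)*(ν**2 + ν/3 - 10/9)), whose expansion matches every shown term.
Denominator factor (ν**2 + ν/3 - 10/9): discriminant 41/9, real irrational roots -1/6 + (1/6)*sqrt(41) and -1/6 - (1/6)*sqrt(41); poles of order 1, moduli -1/6 + (1/6)*sqrt(41) and 1/6 + (1/6)*sqrt(41).
Denominator factor (ν + 9/8): pole of order 1 at -9/8, modulus 9/8.
The radius of convergence is the smallest modulus among the singular points: -1/6 + (1/6)*sqrt(41).

The radius of convergence is -1/6 + (1/6)*sqrt(41).


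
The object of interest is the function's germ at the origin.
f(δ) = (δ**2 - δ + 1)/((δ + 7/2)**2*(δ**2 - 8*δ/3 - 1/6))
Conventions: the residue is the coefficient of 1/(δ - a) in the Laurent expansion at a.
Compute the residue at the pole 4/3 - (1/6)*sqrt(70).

The residue is 678/66049 - (11757/2311715)*sqrt(70).

The factor δ**2 - 8*δ/3 - 1/6 splits as (δ - a)(δ - a') with a = 4/3 - (1/6)*sqrt(70), a' = 4/3 + (1/6)*sqrt(70). At the order-1 pole a set g(δ) = (δ - a)*f(δ) = [(δ**2 - δ + 1)/(δ + 7/2)**2] / (δ - a').
Simple pole: residue = g(a) at a = 4/3 - (1/6)*sqrt(70), which is 678/66049 - (11757/2311715)*sqrt(70).


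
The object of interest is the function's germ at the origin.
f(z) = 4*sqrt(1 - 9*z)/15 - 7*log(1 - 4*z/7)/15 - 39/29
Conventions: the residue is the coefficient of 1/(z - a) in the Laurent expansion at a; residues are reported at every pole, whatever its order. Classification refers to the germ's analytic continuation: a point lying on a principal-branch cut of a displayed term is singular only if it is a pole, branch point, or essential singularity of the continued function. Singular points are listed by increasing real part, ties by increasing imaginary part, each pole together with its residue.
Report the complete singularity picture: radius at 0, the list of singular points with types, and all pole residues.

Branch term (-7/15)*log(1 - z/(7/4)): its argument vanishes at z = 7/4, a logarithmic branch point, modulus 7/4.
Branch term (4/15)*sqrt(1 - z/(1/9)): its argument vanishes at z = 1/9, a square-root branch point, modulus 1/9.
The radius of convergence is the smallest modulus among the singular points: 1/9.
List the singular points by increasing real part (a conjugate pair: the negative imaginary part first).

Radius of convergence at 0: 1/9.
At 1/9: an algebraic (square-root) branch point.
At 7/4: a logarithmic branch point.


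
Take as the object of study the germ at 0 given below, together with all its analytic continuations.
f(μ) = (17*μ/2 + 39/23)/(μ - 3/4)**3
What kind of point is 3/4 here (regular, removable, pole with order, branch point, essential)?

The denominator factor μ - 3/4 vanishes at 3/4 and appears to the power 3; the numerator there equals 1485/184, nonzero, and no other factor vanishes.
Hence a pole whose order is the multiplicity, 3.

The point is a pole of order 3.


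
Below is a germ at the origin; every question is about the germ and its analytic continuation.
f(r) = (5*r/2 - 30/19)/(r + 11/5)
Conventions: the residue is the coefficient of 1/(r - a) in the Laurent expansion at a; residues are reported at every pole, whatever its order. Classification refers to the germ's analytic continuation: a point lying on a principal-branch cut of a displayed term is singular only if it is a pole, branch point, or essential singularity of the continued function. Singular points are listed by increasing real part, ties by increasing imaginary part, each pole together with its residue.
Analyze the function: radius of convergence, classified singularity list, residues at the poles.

Denominator factor (r + 11/5): pole of order 1 at -11/5, modulus 11/5.
The radius of convergence is the smallest modulus among the singular points: 11/5.
At the order-1 pole -11/5 set g(r) = (r - (-11/5))*f(r) = 5*r/2 - 30/19.
Simple pole: residue = g(a) at a = -11/5, which is -269/38.

Radius of convergence at 0: 11/5.
At -11/5: a pole of order 1; residue -269/38.


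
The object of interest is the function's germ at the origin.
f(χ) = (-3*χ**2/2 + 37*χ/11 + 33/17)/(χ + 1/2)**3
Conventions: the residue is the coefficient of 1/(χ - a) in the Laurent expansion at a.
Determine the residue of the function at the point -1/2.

The residue is -3/2.

At the order-3 pole -1/2 set g(χ) = (χ - (-1/2))^3*f(χ) = -3*χ**2/2 + 37*χ/11 + 33/17.
Order-3 pole: residue = g''(a)/2; g''(-1/2) = -3, so the residue is -3/2.


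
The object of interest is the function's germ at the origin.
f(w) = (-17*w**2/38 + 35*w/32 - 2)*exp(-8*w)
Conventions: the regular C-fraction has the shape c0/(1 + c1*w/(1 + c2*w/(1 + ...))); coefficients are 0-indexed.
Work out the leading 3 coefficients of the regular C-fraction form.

The regular C-fraction coefficients are [-2, 547/64, -2836715/665152].

Taylor coefficients (expand at 0): a_0 = -2, a_1 = 547/32, a_2 = -5563/76.
c0 = a_0 = -2. Peel one level at a time: if S = 1 + c*w/S' with S'(0) = 1, then c is the w-coefficient of S and S' = c*w/(S - 1).
S_1 = c0/f = 1 + (547/64)*w + (2836715/77824)*w^2 + ...; c1 = 547/64.
S_2 = c1*w/(S_1 - 1) = 1 + (-2836715/665152)*w + ...; c2 = -2836715/665152.


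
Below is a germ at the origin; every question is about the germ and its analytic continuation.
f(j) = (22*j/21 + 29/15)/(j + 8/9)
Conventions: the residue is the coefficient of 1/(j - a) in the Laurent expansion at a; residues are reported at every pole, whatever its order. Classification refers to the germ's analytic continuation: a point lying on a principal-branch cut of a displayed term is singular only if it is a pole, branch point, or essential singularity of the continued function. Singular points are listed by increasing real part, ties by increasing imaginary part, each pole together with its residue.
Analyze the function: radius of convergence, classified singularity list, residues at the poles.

Radius of convergence at 0: 8/9.
At -8/9: a pole of order 1; residue 947/945.

Denominator factor (j + 8/9): pole of order 1 at -8/9, modulus 8/9.
The radius of convergence is the smallest modulus among the singular points: 8/9.
At the order-1 pole -8/9 set g(j) = (j - (-8/9))*f(j) = 22*j/21 + 29/15.
Simple pole: residue = g(a) at a = -8/9, which is 947/945.


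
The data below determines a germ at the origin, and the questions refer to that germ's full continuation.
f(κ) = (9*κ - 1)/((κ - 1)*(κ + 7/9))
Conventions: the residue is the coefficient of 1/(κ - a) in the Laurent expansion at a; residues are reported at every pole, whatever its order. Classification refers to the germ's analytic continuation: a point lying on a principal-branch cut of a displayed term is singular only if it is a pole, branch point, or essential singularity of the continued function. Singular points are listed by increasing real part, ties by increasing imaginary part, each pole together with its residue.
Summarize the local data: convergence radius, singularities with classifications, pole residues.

Radius of convergence at 0: 7/9.
At -7/9: a pole of order 1; residue 9/2.
At 1: a pole of order 1; residue 9/2.

Denominator factor (κ - 1): pole of order 1 at 1, modulus 1.
Denominator factor (κ + 7/9): pole of order 1 at -7/9, modulus 7/9.
The radius of convergence is the smallest modulus among the singular points: 7/9.
At the order-1 pole -7/9 set g(κ) = (κ - (-7/9))*f(κ) = (9*κ - 1)/(κ - 1).
Simple pole: residue = g(a) at a = -7/9, which is 9/2.
At the order-1 pole 1 set g(κ) = (κ - (1))*f(κ) = (9*κ - 1)/(κ + 7/9).
Simple pole: residue = g(a) at a = 1, which is 9/2.
List the singular points by increasing real part (a conjugate pair: the negative imaginary part first).


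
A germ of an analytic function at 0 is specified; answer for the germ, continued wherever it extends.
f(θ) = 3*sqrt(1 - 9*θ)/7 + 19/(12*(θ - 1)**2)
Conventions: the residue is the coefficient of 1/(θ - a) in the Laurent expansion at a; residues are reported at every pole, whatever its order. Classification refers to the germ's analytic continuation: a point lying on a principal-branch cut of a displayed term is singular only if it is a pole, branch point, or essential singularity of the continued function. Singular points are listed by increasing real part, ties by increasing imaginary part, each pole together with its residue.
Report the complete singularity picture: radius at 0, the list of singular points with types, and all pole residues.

Denominator factor (θ - 1)^2: pole of order 2 at 1, modulus 1.
Branch term (3/7)*sqrt(1 - θ/(1/9)): its argument vanishes at θ = 1/9, a square-root branch point, modulus 1/9.
The radius of convergence is the smallest modulus among the singular points: 1/9.
The branch term is analytic at 1 and contributes nothing to the residue; only the rational part matters.
At the order-2 pole 1 set g(θ) = (θ - (1))^2*(rational part) = 19/12.
Order-2 pole: residue = g'(a); g'(1) = 0, so the residue is 0.
List the singular points by increasing real part (a conjugate pair: the negative imaginary part first).

Radius of convergence at 0: 1/9.
At 1/9: an algebraic (square-root) branch point.
At 1: a pole of order 2; residue 0.


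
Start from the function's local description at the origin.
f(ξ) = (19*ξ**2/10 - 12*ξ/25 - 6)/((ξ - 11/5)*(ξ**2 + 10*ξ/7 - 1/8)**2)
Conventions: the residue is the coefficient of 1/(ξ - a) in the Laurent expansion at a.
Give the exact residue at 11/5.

At the order-1 pole 11/5 set g(ξ) = (ξ - (11/5))*f(ξ) = (19*ξ**2/10 - 12*ξ/25 - 6)/(ξ**2 + 10*ξ/7 - 1/8)**2.
Simple pole: residue = g(a) at a = 11/5, which is 4194400/121022001.

The residue is 4194400/121022001.


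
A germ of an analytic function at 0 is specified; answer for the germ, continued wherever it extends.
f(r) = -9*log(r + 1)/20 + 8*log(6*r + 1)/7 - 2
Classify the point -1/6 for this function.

The point is a logarithmic branch point.

The term (8/7)*log(1 - r/(-1/6)) has argument 1 - -1/6/(-1/6) = 0 at -1/6: a logarithmic (infinitely-sheeted) branch point; the remaining terms are analytic or single-valued there.


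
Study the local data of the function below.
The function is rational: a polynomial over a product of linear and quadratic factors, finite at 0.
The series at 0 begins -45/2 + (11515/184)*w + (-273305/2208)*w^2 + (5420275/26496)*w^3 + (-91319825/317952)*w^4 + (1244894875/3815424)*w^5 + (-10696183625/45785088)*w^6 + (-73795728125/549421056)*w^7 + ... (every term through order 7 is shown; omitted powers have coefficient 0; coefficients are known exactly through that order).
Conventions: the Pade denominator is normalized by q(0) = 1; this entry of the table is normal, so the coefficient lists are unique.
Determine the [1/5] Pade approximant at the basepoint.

The Pade approximant has numerator coefficients [-45/2, -106844699599/4867911797]; denominator coefficients [1, 47708524933/12698900340, 2244141806/453532155, 5554174757/2539780068, 115190279/453532155, 2649376417/12698900340].

Taylor coefficients needed (read off): a_0 = -45/2, a_1 = 11515/184, a_2 = -273305/2208, a_3 = 5420275/26496, a_4 = -91319825/317952, a_5 = 1244894875/3815424, a_6 = -10696183625/45785088.
Write the denominator as Q(w) = 1 + q1*w + q2*w^2 + q3*w^3 + q4*w^4 + q5*w^5. Requiring Q*f - P = O(w^7) with deg P <= 1 kills the coefficients of w^2..w^6 in Q*f:
  w^2: a_2 + q1*a_1 + q2*a_0 = 0, i.e. -273305/2208 + (11515/184)*q1 + (-45/2)*q2 = 0.
  w^3: a_3 + q1*a_2 + q2*a_1 + q3*a_0 = 0, i.e. 5420275/26496 + (-273305/2208)*q1 + (11515/184)*q2 + (-45/2)*q3 = 0.
  w^4: a_4 + q1*a_3 + q2*a_2 + q3*a_1 + q4*a_0 = 0, i.e. -91319825/317952 + (5420275/26496)*q1 + (-273305/2208)*q2 + (11515/184)*q3 + (-45/2)*q4 = 0.
  w^5: a_5 + q1*a_4 + q2*a_3 + q3*a_2 + q4*a_1 + q5*a_0 = 0, i.e. 1244894875/3815424 + (-91319825/317952)*q1 + (5420275/26496)*q2 + (-273305/2208)*q3 + (11515/184)*q4 + (-45/2)*q5 = 0.
  w^6: a_6 + q1*a_5 + q2*a_4 + q3*a_3 + q4*a_2 + q5*a_1 = 0, i.e. -10696183625/45785088 + (1244894875/3815424)*q1 + (-91319825/317952)*q2 + (5420275/26496)*q3 + (-273305/2208)*q4 + (11515/184)*q5 = 0.
Solving this linear system: q1 = 47708524933/12698900340, q2 = 2244141806/453532155, q3 = 5554174757/2539780068, q4 = 115190279/453532155, q5 = 2649376417/12698900340.
The numerator is Q*f truncated at degree 1: P0 = a_0 = -45/2; P1 = a_1 + q1*a_0 = -106844699599/4867911797.


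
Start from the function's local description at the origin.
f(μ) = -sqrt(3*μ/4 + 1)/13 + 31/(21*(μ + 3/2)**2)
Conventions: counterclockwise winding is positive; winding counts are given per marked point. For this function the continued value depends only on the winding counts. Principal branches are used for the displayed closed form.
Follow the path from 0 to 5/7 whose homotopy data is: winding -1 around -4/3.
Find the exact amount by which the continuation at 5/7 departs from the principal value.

The rational part is single-valued and drops out of the difference; each branch term changes only by its own monodromy.
(-1/13)*sqrt(1 - μ/(-4/3)): winding -1 is odd, the square root flips sign, contributing -2*(-1/13)*sqrt(1 - (5/7)/(-4/3)) = -2*(-1/13)*sqrt(43/28) = (1/91)*sqrt(301).
Summing the contributions at μ = 5/7 gives (1/91)*sqrt(301).

Continued minus principal equals (1/91)*sqrt(301).


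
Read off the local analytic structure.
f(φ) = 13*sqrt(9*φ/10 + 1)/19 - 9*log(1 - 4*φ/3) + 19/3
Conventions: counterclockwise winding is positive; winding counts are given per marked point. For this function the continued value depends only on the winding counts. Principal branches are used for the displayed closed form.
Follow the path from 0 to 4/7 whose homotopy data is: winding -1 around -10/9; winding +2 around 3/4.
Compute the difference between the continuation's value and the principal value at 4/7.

The rational part is single-valued and drops out of the difference; each branch term changes only by its own monodromy.
(13/19)*sqrt(1 - φ/(-10/9)): winding -1 is odd, the square root flips sign, contributing -2*(13/19)*sqrt(1 - (4/7)/(-10/9)) = -2*(13/19)*sqrt(53/35) = -(26/665)*sqrt(1855).
(-9)*log(1 - φ/(3/4)): each positive loop around 3/4 adds 2*pi*i to the log, so winding +2 contributes (-9)*(2)*2*pi*i = -(36)*pi*i.
Summing the contributions at φ = 4/7 gives (-(26/665)*sqrt(1855)) - ((36)*pi)*i.

Continued minus principal equals (-(26/665)*sqrt(1855)) - ((36)*pi)*i.


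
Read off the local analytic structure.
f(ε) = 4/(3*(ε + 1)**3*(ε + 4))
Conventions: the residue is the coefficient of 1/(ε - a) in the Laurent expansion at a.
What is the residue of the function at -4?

The residue is -4/81.

At the order-1 pole -4 set g(ε) = (ε - (-4))*f(ε) = 4/(3*(ε + 1)**3).
Simple pole: residue = g(a) at a = -4, which is -4/81.


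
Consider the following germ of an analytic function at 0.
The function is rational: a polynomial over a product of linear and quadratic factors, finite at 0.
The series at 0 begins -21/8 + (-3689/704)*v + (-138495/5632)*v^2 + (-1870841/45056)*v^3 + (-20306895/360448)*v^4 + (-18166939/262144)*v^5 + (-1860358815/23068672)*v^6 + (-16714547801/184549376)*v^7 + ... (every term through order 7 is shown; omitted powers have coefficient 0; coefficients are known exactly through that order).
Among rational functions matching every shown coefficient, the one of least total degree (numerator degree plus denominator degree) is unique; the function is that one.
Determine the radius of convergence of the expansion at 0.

The radius of convergence is 1.

No rational of total degree below 4 reproduces all 8 coefficients; solving the [2/2] Pade equations on them gives f(v) = (-39*v**2/2 - 4*v/11 - 3)/((v - 8/7)*(v - 1)), whose expansion matches every shown term.
Denominator factor (v - 1): pole of order 1 at 1, modulus 1.
Denominator factor (v - 8/7): pole of order 1 at 8/7, modulus 8/7.
The radius of convergence is the smallest modulus among the singular points: 1.


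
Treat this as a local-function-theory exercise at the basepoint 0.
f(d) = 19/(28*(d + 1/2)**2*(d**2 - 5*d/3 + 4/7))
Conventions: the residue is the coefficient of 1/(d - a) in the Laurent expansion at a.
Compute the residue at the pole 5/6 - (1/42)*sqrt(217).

The residue is -6384/19321 - (27303/598951)*sqrt(217).

The factor d**2 - 5*d/3 + 4/7 splits as (d - a)(d - a') with a = 5/6 - (1/42)*sqrt(217), a' = 5/6 + (1/42)*sqrt(217). At the order-1 pole a set g(d) = (d - a)*f(d) = [19/(28*(d + 1/2)**2)] / (d - a').
Simple pole: residue = g(a) at a = 5/6 - (1/42)*sqrt(217), which is -6384/19321 - (27303/598951)*sqrt(217).


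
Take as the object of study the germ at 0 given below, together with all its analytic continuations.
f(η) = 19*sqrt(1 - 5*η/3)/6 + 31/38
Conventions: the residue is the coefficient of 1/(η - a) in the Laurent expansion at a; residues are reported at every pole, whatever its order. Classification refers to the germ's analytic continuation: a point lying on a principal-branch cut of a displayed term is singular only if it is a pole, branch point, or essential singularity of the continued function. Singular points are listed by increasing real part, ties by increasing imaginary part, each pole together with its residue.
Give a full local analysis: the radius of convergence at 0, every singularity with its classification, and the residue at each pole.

Branch term (19/6)*sqrt(1 - η/(3/5)): its argument vanishes at η = 3/5, a square-root branch point, modulus 3/5.
The radius of convergence is the smallest modulus among the singular points: 3/5.

Radius of convergence at 0: 3/5.
At 3/5: an algebraic (square-root) branch point.


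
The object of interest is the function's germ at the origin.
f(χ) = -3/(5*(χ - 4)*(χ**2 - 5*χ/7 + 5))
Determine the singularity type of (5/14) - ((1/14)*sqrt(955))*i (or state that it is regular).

The point is a pole of order 1.

The denominator factor χ**2 - 5*χ/7 + 5 vanishes at (5/14) - ((1/14)*sqrt(955))*i and appears to the power 1; the numerator there equals -3/5, nonzero, and no other factor vanishes.
Hence a pole whose order is the multiplicity, 1.


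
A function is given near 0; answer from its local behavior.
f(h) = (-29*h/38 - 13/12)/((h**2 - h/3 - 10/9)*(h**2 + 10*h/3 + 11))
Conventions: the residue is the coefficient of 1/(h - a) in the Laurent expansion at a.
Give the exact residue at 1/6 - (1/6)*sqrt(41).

The factor h**2 - h/3 - 10/9 splits as (h - a)(h - a') with a = 1/6 - (1/6)*sqrt(41), a' = 1/6 + (1/6)*sqrt(41). At the order-1 pole a set g(h) = (h - a)*f(h) = [(-29*h/38 - 13/12)/(h**2 + 10*h/3 + 11)] / (h - a').
Simple pole: residue = g(a) at a = 1/6 - (1/6)*sqrt(41), which is -6489/360848 + (90225/14794768)*sqrt(41).

The residue is -6489/360848 + (90225/14794768)*sqrt(41).


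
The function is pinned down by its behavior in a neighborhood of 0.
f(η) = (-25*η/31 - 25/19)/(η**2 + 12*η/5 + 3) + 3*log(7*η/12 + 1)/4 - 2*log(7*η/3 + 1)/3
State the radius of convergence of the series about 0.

Denominator factor (η**2 + 12*η/5 + 3): discriminant -156/25, complex-conjugate roots (-6/5) + ((1/5)*sqrt(39))*i and (-6/5) - ((1/5)*sqrt(39))*i; poles of order 1, moduli sqrt(3) and sqrt(3).
Branch term (-2/3)*log(1 - η/(-3/7)): its argument vanishes at η = -3/7, a logarithmic branch point, modulus 3/7.
Branch term (3/4)*log(1 - η/(-12/7)): its argument vanishes at η = -12/7, a logarithmic branch point, modulus 12/7.
The radius of convergence is the smallest modulus among the singular points: 3/7.

The radius of convergence is 3/7.


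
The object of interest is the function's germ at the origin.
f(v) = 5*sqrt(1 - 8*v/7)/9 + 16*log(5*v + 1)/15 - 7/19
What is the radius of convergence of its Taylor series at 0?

The radius of convergence is 1/5.

Branch term (5/9)*sqrt(1 - v/(7/8)): its argument vanishes at v = 7/8, a square-root branch point, modulus 7/8.
Branch term (16/15)*log(1 - v/(-1/5)): its argument vanishes at v = -1/5, a logarithmic branch point, modulus 1/5.
The radius of convergence is the smallest modulus among the singular points: 1/5.


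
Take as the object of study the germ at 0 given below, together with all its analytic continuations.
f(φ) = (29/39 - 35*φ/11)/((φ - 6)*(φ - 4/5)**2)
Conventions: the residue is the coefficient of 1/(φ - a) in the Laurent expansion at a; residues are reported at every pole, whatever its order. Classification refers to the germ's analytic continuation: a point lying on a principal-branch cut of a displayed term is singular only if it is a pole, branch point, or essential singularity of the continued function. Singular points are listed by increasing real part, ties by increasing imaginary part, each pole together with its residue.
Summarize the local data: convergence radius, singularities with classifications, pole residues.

Radius of convergence at 0: 4/5.
At 4/5: a pole of order 2; residue 196775/290004.
At 6: a pole of order 1; residue -196775/290004.

Denominator factor (φ - 4/5)^2: pole of order 2 at 4/5, modulus 4/5.
Denominator factor (φ - 6): pole of order 1 at 6, modulus 6.
The radius of convergence is the smallest modulus among the singular points: 4/5.
At the order-2 pole 4/5 set g(φ) = (φ - (4/5))^2*f(φ) = (29/39 - 35*φ/11)/(φ - 6).
Order-2 pole: residue = g'(a); g'(4/5) = 196775/290004, so the residue is 196775/290004.
At the order-1 pole 6 set g(φ) = (φ - (6))*f(φ) = (29/39 - 35*φ/11)/(φ - 4/5)**2.
Simple pole: residue = g(a) at a = 6, which is -196775/290004.
List the singular points by increasing real part (a conjugate pair: the negative imaginary part first).


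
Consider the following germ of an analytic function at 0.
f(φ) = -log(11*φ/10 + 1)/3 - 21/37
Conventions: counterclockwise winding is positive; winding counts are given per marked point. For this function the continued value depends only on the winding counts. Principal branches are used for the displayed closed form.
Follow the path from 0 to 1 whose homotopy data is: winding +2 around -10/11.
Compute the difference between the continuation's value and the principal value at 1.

The rational part is single-valued and drops out of the difference; each branch term changes only by its own monodromy.
(-1/3)*log(1 - φ/(-10/11)): each positive loop around -10/11 adds 2*pi*i to the log, so winding +2 contributes (-1/3)*(2)*2*pi*i = -(4/3)*pi*i.
Summing the contributions at φ = 1 gives -(4/3)*pi*i.

Continued minus principal equals -(4/3)*pi*i.


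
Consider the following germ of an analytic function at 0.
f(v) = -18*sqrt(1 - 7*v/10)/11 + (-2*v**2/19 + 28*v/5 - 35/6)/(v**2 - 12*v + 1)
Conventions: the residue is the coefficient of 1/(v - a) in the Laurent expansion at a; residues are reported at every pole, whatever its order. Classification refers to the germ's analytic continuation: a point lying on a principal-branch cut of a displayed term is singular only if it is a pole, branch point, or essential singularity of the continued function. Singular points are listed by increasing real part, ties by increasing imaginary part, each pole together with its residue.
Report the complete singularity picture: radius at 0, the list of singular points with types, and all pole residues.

Denominator factor (v**2 - 12*v + 1): discriminant 140, real irrational roots 6 + sqrt(35) and 6 - sqrt(35); poles of order 1, moduli 6 + sqrt(35) and 6 - sqrt(35).
Branch term (-18/11)*sqrt(1 - v/(10/7)): its argument vanishes at v = 10/7, a square-root branch point, modulus 10/7.
The radius of convergence is the smallest modulus among the singular points: 6 - sqrt(35).
The branch term is analytic at 6 - sqrt(35) and contributes nothing to the residue; only the rational part matters.
The factor v**2 - 12*v + 1 splits as (v - a)(v - a') with a = 6 - sqrt(35), a' = 6 + sqrt(35). At the order-1 pole a set g(v) = (v - a)*(rational part) = [-2*v**2/19 + 28*v/5 - 35/6] / (v - a').
Simple pole: residue = g(a) at a = 6 - sqrt(35), which is 206/95 - (11567/39900)*sqrt(35).
The branch term is analytic at 6 + sqrt(35) and contributes nothing to the residue; only the rational part matters.
The factor v**2 - 12*v + 1 splits as (v - a)(v - a') with a = 6 + sqrt(35), a' = 6 - sqrt(35). At the order-1 pole a set g(v) = (v - a)*(rational part) = [-2*v**2/19 + 28*v/5 - 35/6] / (v - a').
Simple pole: residue = g(a) at a = 6 + sqrt(35), which is 206/95 + (11567/39900)*sqrt(35).
List the singular points by increasing real part (a conjugate pair: the negative imaginary part first).

Radius of convergence at 0: 6 - sqrt(35).
At 6 - sqrt(35): a pole of order 1; residue 206/95 - (11567/39900)*sqrt(35).
At 10/7: an algebraic (square-root) branch point.
At 6 + sqrt(35): a pole of order 1; residue 206/95 + (11567/39900)*sqrt(35).


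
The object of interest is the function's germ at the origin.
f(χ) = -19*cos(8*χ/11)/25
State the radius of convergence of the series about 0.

The radius of convergence is infinite.

The factor cos(8*χ/11) is entire and contributes no finite singular point.
The polynomial part has no poles.
No finite singular points: the Taylor series at 0 converges everywhere.


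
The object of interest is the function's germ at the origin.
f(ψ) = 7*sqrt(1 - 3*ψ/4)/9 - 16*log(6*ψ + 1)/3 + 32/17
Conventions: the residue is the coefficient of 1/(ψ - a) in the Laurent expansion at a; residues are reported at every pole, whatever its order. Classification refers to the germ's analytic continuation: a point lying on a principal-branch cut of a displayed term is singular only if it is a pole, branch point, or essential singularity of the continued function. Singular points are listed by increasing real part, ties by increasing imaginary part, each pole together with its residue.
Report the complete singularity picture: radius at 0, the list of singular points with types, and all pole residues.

Radius of convergence at 0: 1/6.
At -1/6: a logarithmic branch point.
At 4/3: an algebraic (square-root) branch point.

Branch term (7/9)*sqrt(1 - ψ/(4/3)): its argument vanishes at ψ = 4/3, a square-root branch point, modulus 4/3.
Branch term (-16/3)*log(1 - ψ/(-1/6)): its argument vanishes at ψ = -1/6, a logarithmic branch point, modulus 1/6.
The radius of convergence is the smallest modulus among the singular points: 1/6.
List the singular points by increasing real part (a conjugate pair: the negative imaginary part first).


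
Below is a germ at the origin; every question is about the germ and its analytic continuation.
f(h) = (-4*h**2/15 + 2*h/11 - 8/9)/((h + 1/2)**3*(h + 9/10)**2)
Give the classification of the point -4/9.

The point is a regular point.

Denominator factors: h + 1/2 = 1/18 at h = -4/9; h + 9/10 = 41/90 at h = -4/9 — none vanishes.
So the germ continues analytically to -4/9.


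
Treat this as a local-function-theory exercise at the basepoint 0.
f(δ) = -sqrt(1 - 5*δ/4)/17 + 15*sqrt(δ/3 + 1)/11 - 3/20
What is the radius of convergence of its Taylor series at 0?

The radius of convergence is 4/5.

Branch term (15/11)*sqrt(1 - δ/(-3)): its argument vanishes at δ = -3, a square-root branch point, modulus 3.
Branch term (-1/17)*sqrt(1 - δ/(4/5)): its argument vanishes at δ = 4/5, a square-root branch point, modulus 4/5.
The radius of convergence is the smallest modulus among the singular points: 4/5.


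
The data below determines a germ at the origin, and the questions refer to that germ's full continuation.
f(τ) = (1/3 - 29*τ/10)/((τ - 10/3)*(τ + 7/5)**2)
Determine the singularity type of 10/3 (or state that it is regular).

The point is a pole of order 1.

The denominator factor τ - 10/3 vanishes at 10/3 and appears to the power 1; the numerator there equals -28/3, nonzero, and no other factor vanishes.
Hence a pole whose order is the multiplicity, 1.


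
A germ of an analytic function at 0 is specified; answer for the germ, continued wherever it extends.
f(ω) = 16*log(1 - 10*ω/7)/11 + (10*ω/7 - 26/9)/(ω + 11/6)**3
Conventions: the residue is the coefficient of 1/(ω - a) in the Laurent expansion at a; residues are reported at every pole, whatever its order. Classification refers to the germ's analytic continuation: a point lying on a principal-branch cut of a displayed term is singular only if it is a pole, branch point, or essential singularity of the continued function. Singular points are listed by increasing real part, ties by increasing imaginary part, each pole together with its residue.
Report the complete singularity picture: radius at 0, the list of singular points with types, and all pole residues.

Radius of convergence at 0: 7/10.
At -11/6: a pole of order 3; residue 0.
At 7/10: a logarithmic branch point.

Denominator factor (ω + 11/6)^3: pole of order 3 at -11/6, modulus 11/6.
Branch term (16/11)*log(1 - ω/(7/10)): its argument vanishes at ω = 7/10, a logarithmic branch point, modulus 7/10.
The radius of convergence is the smallest modulus among the singular points: 7/10.
The branch term is analytic at -11/6 and contributes nothing to the residue; only the rational part matters.
At the order-3 pole -11/6 set g(ω) = (ω - (-11/6))^3*(rational part) = 10*ω/7 - 26/9.
Order-3 pole: residue = g''(a)/2; g''(-11/6) = 0, so the residue is 0.
List the singular points by increasing real part (a conjugate pair: the negative imaginary part first).


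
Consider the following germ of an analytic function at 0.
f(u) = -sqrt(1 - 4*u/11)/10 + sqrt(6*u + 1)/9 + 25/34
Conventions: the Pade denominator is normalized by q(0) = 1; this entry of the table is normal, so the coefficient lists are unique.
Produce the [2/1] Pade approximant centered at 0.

Taylor coefficients needed (expand at 0): a_0 = 571/765, a_1 = 58/165, a_2 = -603/1210, a_3 = 19969/13310.
Write the denominator as Q(u) = 1 + q1*u. Requiring Q*f - P = O(u^4) with deg P <= 2 kills the coefficients of u^3..u^3 in Q*f:
  u^3: a_3 + q1*a_2 = 0, i.e. 19969/13310 + (-603/1210)*q1 = 0.
Solving this linear system: q1 = 19969/6633.
The numerator is Q*f truncated at degree 2: P0 = a_0 = 571/765; P1 = a_1 + q1*a_0 = 13185973/5074245; P2 = a_2 + q1*a_1 = 1225577/2188890.

The Pade approximant has numerator coefficients [571/765, 13185973/5074245, 1225577/2188890]; denominator coefficients [1, 19969/6633].


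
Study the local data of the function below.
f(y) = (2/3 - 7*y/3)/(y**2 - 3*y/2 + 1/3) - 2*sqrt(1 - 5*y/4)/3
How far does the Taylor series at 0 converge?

Denominator factor (y**2 - 3*y/2 + 1/3): discriminant 11/12, real irrational roots 3/4 + (1/12)*sqrt(33) and 3/4 - (1/12)*sqrt(33); poles of order 1, moduli 3/4 + (1/12)*sqrt(33) and 3/4 - (1/12)*sqrt(33).
Branch term (-2/3)*sqrt(1 - y/(4/5)): its argument vanishes at y = 4/5, a square-root branch point, modulus 4/5.
The radius of convergence is the smallest modulus among the singular points: 3/4 - (1/12)*sqrt(33).

The radius of convergence is 3/4 - (1/12)*sqrt(33).


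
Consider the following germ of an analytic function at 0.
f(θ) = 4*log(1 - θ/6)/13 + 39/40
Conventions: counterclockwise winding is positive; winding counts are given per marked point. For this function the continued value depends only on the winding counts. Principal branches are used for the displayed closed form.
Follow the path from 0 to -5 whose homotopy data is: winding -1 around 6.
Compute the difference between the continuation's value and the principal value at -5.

The rational part is single-valued and drops out of the difference; each branch term changes only by its own monodromy.
(4/13)*log(1 - θ/(6)): each positive loop around 6 adds 2*pi*i to the log, so winding -1 contributes (4/13)*(-1)*2*pi*i = -(8/13)*pi*i.
Summing the contributions at θ = -5 gives -(8/13)*pi*i.

Continued minus principal equals -(8/13)*pi*i.


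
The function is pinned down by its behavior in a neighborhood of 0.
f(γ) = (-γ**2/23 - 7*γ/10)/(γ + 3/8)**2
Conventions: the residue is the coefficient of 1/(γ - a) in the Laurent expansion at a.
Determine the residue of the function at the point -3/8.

The residue is -307/460.

At the order-2 pole -3/8 set g(γ) = (γ - (-3/8))^2*f(γ) = -γ**2/23 - 7*γ/10.
Order-2 pole: residue = g'(a); g'(-3/8) = -307/460, so the residue is -307/460.


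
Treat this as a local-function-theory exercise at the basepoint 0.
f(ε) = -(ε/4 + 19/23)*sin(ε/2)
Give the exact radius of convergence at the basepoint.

The radius of convergence is infinite.

The factor -sin(ε/2) is entire and contributes no finite singular point.
The polynomial part has no poles.
No finite singular points: the Taylor series at 0 converges everywhere.


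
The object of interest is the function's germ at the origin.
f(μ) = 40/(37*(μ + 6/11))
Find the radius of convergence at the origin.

Denominator factor (μ + 6/11): pole of order 1 at -6/11, modulus 6/11.
The radius of convergence is the smallest modulus among the singular points: 6/11.

The radius of convergence is 6/11.


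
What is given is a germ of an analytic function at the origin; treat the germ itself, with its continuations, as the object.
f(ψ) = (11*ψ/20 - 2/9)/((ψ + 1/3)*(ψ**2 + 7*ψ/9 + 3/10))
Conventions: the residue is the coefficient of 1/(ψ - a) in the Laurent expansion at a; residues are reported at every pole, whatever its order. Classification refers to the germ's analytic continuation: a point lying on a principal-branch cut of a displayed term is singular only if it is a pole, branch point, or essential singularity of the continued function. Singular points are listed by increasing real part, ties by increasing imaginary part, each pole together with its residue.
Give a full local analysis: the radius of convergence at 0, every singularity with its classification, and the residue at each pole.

Denominator factor (ψ**2 + 7*ψ/9 + 3/10): discriminant -241/405, complex-conjugate roots (-7/18) + ((1/90)*sqrt(1205))*i and (-7/18) - ((1/90)*sqrt(1205))*i; poles of order 1, moduli (1/10)*sqrt(30) and (1/10)*sqrt(30).
Denominator factor (ψ + 1/3): pole of order 1 at -1/3, modulus 1/3.
The radius of convergence is the smallest modulus among the singular points: 1/3.
The factor ψ**2 + 7*ψ/9 + 3/10 splits as (ψ - a)(ψ - a') with a = (-7/18) - ((1/90)*sqrt(1205))*i, a' = (-7/18) + ((1/90)*sqrt(1205))*i. At the order-1 pole a set g(ψ) = (ψ - a)*f(ψ) = [(11*ψ/20 - 2/9)/(ψ + 1/3)] / (ψ - a').
Simple pole: residue = g(a) at a = (-7/18) - ((1/90)*sqrt(1205))*i, which is (219/164) + ((2577/98810)*sqrt(1205))*i.
The factor ψ**2 + 7*ψ/9 + 3/10 splits as (ψ - a)(ψ - a') with a = (-7/18) + ((1/90)*sqrt(1205))*i, a' = (-7/18) - ((1/90)*sqrt(1205))*i. At the order-1 pole a set g(ψ) = (ψ - a)*f(ψ) = [(11*ψ/20 - 2/9)/(ψ + 1/3)] / (ψ - a').
Simple pole: residue = g(a) at a = (-7/18) + ((1/90)*sqrt(1205))*i, which is (219/164) - ((2577/98810)*sqrt(1205))*i.
At the order-1 pole -1/3 set g(ψ) = (ψ - (-1/3))*f(ψ) = (11*ψ/20 - 2/9)/(ψ**2 + 7*ψ/9 + 3/10).
Simple pole: residue = g(a) at a = -1/3, which is -219/82.
List the singular points by increasing real part (a conjugate pair: the negative imaginary part first).

Radius of convergence at 0: 1/3.
At (-7/18) - ((1/90)*sqrt(1205))*i: a pole of order 1; residue (219/164) + ((2577/98810)*sqrt(1205))*i.
At (-7/18) + ((1/90)*sqrt(1205))*i: a pole of order 1; residue (219/164) - ((2577/98810)*sqrt(1205))*i.
At -1/3: a pole of order 1; residue -219/82.
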